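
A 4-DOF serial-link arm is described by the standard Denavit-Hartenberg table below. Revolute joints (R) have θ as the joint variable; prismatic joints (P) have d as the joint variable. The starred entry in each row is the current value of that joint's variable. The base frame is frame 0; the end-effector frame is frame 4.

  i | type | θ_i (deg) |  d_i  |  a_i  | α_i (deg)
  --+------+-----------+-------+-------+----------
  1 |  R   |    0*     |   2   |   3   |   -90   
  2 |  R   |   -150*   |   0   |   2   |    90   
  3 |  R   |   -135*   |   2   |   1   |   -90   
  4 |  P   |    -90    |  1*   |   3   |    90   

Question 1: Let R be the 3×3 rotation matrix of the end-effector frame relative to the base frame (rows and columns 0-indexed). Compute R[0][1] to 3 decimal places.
End-effector y-axis (col 1 of R) = (-0.6124,-0.7071,0.3536)
R[0][1] = -0.6124

-0.612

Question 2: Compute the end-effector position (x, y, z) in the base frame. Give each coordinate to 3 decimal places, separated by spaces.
-1.232 -1.414 -1.330

after link 1: o_1 = (3.0000, 0.0000, 2.0000)
after link 2: o_2 = (1.2679, -0.0000, 3.0000)
after link 3: o_3 = (0.8803, -0.7071, 0.9144)
after link 4: o_4 = (-1.2321, -1.4142, -1.3301)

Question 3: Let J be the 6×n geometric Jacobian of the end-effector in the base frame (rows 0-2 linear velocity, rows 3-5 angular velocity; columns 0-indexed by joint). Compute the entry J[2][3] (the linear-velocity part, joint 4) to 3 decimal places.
0.354

prismatic axis z_3 = (-0.6124,-0.7071,0.3536)
J_v[:, 3] = z_3; J_ω[:, 3] = (0,0,0)
entry J[2][3] = 0.3536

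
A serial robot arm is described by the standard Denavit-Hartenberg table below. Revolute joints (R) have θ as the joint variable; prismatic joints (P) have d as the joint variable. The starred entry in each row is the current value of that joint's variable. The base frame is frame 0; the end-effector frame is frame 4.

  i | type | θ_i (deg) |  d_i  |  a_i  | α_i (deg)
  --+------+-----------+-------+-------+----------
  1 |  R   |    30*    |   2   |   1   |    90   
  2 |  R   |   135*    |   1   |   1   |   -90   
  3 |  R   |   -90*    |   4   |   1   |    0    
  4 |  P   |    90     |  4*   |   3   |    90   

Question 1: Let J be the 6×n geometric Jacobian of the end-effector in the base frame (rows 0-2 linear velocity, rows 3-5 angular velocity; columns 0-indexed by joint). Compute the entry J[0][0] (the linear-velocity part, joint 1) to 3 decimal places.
5.475

axis z_0 = ẑ; lever o_n−o_0 = (-5.4824,-5.4747,-0.8284)
cross product → J_v[:, 0] = (5.4747,-5.4824,0.0000)
J_ω[:, 0] = z_0
entry J[0][0] = 5.4747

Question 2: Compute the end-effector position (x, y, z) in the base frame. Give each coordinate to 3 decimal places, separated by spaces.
after link 1: o_1 = (0.8660, 0.5000, 2.0000)
after link 2: o_2 = (0.7537, -0.7196, 2.7071)
after link 3: o_3 = (-1.1958, -2.9998, -0.1213)
after link 4: o_4 = (-5.4824, -5.4747, -0.8284)

-5.482 -5.475 -0.828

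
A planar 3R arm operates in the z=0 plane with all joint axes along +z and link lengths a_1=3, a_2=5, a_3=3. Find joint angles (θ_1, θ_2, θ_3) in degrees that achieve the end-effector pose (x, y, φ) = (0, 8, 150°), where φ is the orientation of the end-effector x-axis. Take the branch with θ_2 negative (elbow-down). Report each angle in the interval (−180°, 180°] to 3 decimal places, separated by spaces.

wrist centre = target − a_3·(cos φ, sin φ) = (2.5981, 6.5000)
cos θ_2 = (49.0000−3²−5²)/(2·3·5) = 0.5000; θ_2 = -60.0000° (elbow-down)
β = atan2(6.5000,2.5981) = 68.2132°; ψ = atan2(-4.3301,5.5000) = -38.2132°
θ_1 = β − ψ = 106.4264°
θ_3 = φ − θ_1 − θ_2 = 103.5736° (wrapped to (-180°,180°])

106.426 -60.000 103.574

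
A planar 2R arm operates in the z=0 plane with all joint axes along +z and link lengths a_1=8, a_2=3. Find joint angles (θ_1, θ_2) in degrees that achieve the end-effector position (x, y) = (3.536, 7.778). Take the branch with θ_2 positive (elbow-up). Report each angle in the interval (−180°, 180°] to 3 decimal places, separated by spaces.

44.997 89.999

cos θ_2 = (73.0006−8²−3²)/(2·8·3) = 0.0000; θ_2 = 89.9993° (elbow-up)
β = atan2(7.7780,3.5360) = 65.5527°; ψ = atan2(3.0000,8.0000) = 20.5560°
θ_1 = β − ψ = 44.9968°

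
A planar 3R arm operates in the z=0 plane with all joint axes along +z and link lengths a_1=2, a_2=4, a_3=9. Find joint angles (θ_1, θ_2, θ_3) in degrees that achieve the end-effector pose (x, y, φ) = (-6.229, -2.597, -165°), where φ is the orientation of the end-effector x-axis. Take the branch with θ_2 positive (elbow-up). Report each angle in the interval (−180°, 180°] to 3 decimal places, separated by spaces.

wrist centre = target − a_3·(cos φ, sin φ) = (2.4643, -0.2676)
cos θ_2 = (6.1446−2²−4²)/(2·2·4) = -0.8660; θ_2 = 149.9931° (elbow-up)
β = atan2(-0.2676,2.4643) = -6.1981°; ψ = atan2(2.0004,-1.4639) = 126.1958°
θ_1 = β − ψ = -132.3939°
θ_3 = φ − θ_1 − θ_2 = 177.4008° (wrapped to (-180°,180°])

-132.394 149.993 177.401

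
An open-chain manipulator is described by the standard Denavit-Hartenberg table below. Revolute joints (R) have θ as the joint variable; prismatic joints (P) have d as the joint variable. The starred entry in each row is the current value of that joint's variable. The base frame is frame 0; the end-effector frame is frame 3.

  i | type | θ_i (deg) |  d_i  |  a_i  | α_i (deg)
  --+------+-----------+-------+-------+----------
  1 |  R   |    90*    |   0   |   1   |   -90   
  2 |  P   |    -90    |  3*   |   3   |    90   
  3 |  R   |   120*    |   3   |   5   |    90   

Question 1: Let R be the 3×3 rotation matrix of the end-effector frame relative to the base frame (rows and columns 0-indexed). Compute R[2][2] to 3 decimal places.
End-effector z-axis (col 2 of R) = (-0.5000,0.0000,0.8660)
R[2][2] = 0.8660

0.866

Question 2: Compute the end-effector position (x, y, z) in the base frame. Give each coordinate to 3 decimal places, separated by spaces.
after link 1: o_1 = (0.0000, 1.0000, 0.0000)
after link 2: o_2 = (-3.0000, 1.0000, 3.0000)
after link 3: o_3 = (-7.3301, -2.0000, 0.5000)

-7.330 -2.000 0.500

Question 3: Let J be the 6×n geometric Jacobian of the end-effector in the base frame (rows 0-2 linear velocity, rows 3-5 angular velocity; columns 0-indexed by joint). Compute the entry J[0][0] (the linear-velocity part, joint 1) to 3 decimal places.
2.000

axis z_0 = ẑ; lever o_n−o_0 = (-7.3301,-2.0000,0.5000)
cross product → J_v[:, 0] = (2.0000,-7.3301,0.0000)
J_ω[:, 0] = z_0
entry J[0][0] = 2.0000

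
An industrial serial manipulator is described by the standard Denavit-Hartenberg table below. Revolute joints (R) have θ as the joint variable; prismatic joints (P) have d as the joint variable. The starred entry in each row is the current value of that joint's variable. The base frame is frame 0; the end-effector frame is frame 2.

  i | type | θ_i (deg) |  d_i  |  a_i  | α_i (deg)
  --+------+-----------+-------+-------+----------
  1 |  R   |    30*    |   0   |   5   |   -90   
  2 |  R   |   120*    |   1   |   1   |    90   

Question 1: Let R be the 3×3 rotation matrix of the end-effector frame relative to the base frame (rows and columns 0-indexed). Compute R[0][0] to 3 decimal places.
End-effector x-axis (col 0 of R) = (-0.4330,-0.2500,-0.8660)
R[0][0] = -0.4330

-0.433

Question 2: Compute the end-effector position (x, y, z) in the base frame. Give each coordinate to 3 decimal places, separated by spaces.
after link 1: o_1 = (4.3301, 2.5000, 0.0000)
after link 2: o_2 = (3.3971, 3.1160, -0.8660)

3.397 3.116 -0.866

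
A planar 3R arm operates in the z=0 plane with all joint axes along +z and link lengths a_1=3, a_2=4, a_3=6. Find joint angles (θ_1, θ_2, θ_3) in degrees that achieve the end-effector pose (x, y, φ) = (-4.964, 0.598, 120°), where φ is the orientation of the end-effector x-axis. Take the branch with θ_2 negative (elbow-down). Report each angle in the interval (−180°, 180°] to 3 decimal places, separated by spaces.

-59.999 -89.999 -90.002

wrist centre = target − a_3·(cos φ, sin φ) = (-1.9640, -4.5982)
cos θ_2 = (25.0003−3²−4²)/(2·3·4) = 0.0000; θ_2 = -89.9993° (elbow-down)
β = atan2(-4.5982,-1.9640) = -113.1287°; ψ = atan2(-4.0000,3.0001) = -53.1296°
θ_1 = β − ψ = -59.9990°
θ_3 = φ − θ_1 − θ_2 = -90.0017° (wrapped to (-180°,180°])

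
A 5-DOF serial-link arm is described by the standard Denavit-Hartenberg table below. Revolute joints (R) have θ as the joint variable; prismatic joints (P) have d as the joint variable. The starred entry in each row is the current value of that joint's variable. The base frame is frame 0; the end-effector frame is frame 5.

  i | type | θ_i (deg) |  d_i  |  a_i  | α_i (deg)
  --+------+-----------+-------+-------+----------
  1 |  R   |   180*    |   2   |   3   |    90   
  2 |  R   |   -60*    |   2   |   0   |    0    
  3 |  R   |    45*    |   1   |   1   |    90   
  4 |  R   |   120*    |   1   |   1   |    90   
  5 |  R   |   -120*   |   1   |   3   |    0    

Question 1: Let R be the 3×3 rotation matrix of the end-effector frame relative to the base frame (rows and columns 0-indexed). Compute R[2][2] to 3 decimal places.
-0.224

End-effector z-axis (col 2 of R) = (-0.8365,0.5000,-0.2241)
R[2][2] = -0.2241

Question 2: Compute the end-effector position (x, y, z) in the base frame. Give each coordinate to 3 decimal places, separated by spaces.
-5.458 3.067 2.996

after link 1: o_1 = (-3.0000, 0.0000, 2.0000)
after link 2: o_2 = (-3.0000, 2.0000, 2.0000)
after link 3: o_3 = (-3.9659, 3.0000, 1.7412)
after link 4: o_4 = (-3.2241, 3.8660, 0.9047)
after link 5: o_5 = (-5.4575, 3.0670, 2.9960)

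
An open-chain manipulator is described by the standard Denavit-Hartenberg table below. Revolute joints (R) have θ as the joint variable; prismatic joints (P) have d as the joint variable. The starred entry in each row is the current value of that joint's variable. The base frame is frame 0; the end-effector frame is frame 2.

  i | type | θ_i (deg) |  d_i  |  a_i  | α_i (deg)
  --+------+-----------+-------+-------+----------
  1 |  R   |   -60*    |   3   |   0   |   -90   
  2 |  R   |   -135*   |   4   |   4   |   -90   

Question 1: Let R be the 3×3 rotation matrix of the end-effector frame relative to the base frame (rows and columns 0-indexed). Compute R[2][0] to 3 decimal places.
End-effector x-axis (col 0 of R) = (-0.3536,0.6124,0.7071)
R[2][0] = 0.7071

0.707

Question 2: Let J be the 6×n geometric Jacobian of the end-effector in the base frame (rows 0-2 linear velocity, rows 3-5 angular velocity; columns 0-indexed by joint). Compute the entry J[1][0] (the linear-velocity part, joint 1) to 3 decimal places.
axis z_0 = ẑ; lever o_n−o_0 = (2.0499,4.4495,5.8284)
cross product → J_v[:, 0] = (-4.4495,2.0499,0.0000)
J_ω[:, 0] = z_0
entry J[1][0] = 2.0499

2.050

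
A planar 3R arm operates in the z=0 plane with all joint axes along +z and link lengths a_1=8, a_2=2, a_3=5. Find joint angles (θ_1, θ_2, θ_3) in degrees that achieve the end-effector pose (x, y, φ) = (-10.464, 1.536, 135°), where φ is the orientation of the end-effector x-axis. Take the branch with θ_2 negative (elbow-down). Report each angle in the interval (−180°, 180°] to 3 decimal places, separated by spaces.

-150.004 -119.996 45.000

wrist centre = target − a_3·(cos φ, sin φ) = (-6.9285, -1.9995)
cos θ_2 = (52.0018−8²−2²)/(2·8·2) = -0.4999; θ_2 = -119.9963° (elbow-down)
β = atan2(-1.9995,-6.9285) = -163.9020°; ψ = atan2(-1.7321,7.0001) = -13.8982°
θ_1 = β − ψ = -150.0039°
θ_3 = φ − θ_1 − θ_2 = 45.0002° (wrapped to (-180°,180°])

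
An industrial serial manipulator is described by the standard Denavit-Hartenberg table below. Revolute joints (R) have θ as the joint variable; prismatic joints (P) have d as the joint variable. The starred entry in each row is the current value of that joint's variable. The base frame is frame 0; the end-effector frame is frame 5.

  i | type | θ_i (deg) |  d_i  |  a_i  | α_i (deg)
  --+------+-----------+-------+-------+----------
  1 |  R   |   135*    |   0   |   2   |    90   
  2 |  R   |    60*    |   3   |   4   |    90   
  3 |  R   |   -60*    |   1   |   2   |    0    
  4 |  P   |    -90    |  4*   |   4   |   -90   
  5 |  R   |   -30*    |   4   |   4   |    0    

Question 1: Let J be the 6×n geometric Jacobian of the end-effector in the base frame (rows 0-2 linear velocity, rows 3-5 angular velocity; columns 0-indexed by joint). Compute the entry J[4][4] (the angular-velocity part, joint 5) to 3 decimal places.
-0.436

axis z_4 = (-0.7891,-0.4356,0.4330); lever o_n−o_4 = (-4.5454,-2.8030,-1.8660)
cross product → J_v[:, 4] = (2.0266,-3.4408,0.2321)
J_ω[:, 4] = z_4
entry J[4][4] = -0.4356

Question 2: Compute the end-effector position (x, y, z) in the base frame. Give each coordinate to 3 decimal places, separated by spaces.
after link 1: o_1 = (-1.4142, 1.4142, 0.0000)
after link 2: o_2 = (-0.7071, 4.9497, 3.4641)
after link 3: o_3 = (-2.8978, 4.6909, 3.8301)
after link 4: o_4 = (-5.5367, 4.5015, -1.1699)
after link 5: o_5 = (-10.0822, 1.6984, -3.0359)

-10.082 1.698 -3.036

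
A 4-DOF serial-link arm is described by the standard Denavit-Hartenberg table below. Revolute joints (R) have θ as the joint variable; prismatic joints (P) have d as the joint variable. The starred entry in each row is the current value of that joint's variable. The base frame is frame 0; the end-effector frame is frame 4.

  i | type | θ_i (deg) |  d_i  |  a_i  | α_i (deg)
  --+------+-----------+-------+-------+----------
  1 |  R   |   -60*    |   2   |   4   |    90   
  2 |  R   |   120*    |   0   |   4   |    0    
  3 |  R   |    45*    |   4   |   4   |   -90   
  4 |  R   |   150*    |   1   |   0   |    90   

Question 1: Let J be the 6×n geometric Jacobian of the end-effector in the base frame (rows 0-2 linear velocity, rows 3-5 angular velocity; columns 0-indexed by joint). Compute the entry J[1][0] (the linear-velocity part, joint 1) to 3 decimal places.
axis z_0 = ẑ; lever o_n−o_0 = (-4.5254,-0.1618,5.5335)
cross product → J_v[:, 0] = (0.1618,-4.5254,0.0000)
J_ω[:, 0] = z_0
entry J[1][0] = -4.5254

-4.525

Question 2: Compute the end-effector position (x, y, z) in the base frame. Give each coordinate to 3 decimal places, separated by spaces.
after link 1: o_1 = (2.0000, -3.4641, 2.0000)
after link 2: o_2 = (1.0000, -1.7321, 5.4641)
after link 3: o_3 = (-4.3960, -0.3860, 6.4994)
after link 4: o_4 = (-4.5254, -0.1618, 5.5335)

-4.525 -0.162 5.533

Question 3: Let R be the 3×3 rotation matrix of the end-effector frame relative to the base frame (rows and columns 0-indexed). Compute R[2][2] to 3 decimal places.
End-effector z-axis (col 2 of R) = (0.5085,0.8513,0.1294)
R[2][2] = 0.1294

0.129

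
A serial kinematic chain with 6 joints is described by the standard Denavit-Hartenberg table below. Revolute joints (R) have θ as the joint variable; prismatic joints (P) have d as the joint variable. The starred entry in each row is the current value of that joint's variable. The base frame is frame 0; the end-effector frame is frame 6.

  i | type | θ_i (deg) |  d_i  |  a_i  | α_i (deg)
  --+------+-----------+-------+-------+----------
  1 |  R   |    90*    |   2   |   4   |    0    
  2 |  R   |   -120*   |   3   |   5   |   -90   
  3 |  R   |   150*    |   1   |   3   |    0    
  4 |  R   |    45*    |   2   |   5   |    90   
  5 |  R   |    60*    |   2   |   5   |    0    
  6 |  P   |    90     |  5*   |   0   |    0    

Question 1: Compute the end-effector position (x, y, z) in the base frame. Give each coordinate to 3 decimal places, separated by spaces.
-2.098 13.675 -1.320

after link 1: o_1 = (0.0000, 4.0000, 2.0000)
after link 2: o_2 = (4.3301, 1.5000, 5.0000)
after link 3: o_3 = (2.5801, 3.6651, 3.5000)
after link 4: o_4 = (-0.6025, 7.8119, 4.7941)
after link 5: o_5 = (-0.9770, 13.0282, 3.5093)
after link 6: o_6 = (-2.0977, 13.6752, -1.3203)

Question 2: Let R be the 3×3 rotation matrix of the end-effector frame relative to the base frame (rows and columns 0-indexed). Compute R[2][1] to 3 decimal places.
End-effector y-axis (col 1 of R) = (-0.0148,-0.9915,-0.1294)
R[2][1] = -0.1294

-0.129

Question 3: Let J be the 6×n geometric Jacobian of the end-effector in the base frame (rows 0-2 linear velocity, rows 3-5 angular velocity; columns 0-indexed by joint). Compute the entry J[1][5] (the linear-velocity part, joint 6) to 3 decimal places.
prismatic axis z_5 = (-0.2241,0.1294,-0.9659)
J_v[:, 5] = z_5; J_ω[:, 5] = (0,0,0)
entry J[1][5] = 0.1294

0.129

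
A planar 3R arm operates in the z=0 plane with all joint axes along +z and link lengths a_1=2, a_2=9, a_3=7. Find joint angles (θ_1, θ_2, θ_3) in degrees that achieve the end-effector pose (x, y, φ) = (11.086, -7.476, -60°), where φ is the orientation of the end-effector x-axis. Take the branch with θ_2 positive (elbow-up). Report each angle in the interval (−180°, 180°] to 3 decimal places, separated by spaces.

wrist centre = target − a_3·(cos φ, sin φ) = (7.5860, -1.4138)
cos θ_2 = (59.5463−2²−9²)/(2·2·9) = -0.7070; θ_2 = 134.9952° (elbow-up)
β = atan2(-1.4138,7.5860) = -10.5572°; ψ = atan2(6.3645,-4.3634) = 124.4341°
θ_1 = β − ψ = -134.9913°
θ_3 = φ − θ_1 − θ_2 = -60.0039° (wrapped to (-180°,180°])

-134.991 134.995 -60.004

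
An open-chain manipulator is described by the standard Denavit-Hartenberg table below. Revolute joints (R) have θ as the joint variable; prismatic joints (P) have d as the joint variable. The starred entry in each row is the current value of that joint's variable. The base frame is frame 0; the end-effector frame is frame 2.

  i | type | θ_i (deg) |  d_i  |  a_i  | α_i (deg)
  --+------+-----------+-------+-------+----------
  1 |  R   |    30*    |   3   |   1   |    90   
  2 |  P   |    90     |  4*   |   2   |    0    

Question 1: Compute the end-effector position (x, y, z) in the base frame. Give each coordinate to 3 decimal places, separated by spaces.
2.866 -2.964 5.000

after link 1: o_1 = (0.8660, 0.5000, 3.0000)
after link 2: o_2 = (2.8660, -2.9641, 5.0000)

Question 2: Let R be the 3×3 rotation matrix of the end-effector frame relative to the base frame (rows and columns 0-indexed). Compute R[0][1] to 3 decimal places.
End-effector y-axis (col 1 of R) = (-0.8660,-0.5000,0.0000)
R[0][1] = -0.8660

-0.866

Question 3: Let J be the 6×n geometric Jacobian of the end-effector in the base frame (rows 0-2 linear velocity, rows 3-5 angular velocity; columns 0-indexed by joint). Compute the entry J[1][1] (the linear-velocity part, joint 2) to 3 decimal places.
prismatic axis z_1 = (0.5000,-0.8660,0.0000)
J_v[:, 1] = z_1; J_ω[:, 1] = (0,0,0)
entry J[1][1] = -0.8660

-0.866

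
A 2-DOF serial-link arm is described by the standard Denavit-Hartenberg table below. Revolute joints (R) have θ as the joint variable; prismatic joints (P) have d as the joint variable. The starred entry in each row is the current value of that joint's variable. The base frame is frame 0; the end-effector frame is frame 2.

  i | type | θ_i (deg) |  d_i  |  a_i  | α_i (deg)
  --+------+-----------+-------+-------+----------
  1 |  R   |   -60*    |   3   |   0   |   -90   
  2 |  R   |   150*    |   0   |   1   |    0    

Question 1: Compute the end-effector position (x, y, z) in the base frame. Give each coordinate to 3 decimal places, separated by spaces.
-0.433 0.750 2.500

after link 1: o_1 = (0.0000, 0.0000, 3.0000)
after link 2: o_2 = (-0.4330, 0.7500, 2.5000)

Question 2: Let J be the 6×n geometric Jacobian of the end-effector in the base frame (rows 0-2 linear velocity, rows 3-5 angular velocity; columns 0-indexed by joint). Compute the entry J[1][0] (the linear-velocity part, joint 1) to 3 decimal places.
axis z_0 = ẑ; lever o_n−o_0 = (-0.4330,0.7500,2.5000)
cross product → J_v[:, 0] = (-0.7500,-0.4330,0.0000)
J_ω[:, 0] = z_0
entry J[1][0] = -0.4330

-0.433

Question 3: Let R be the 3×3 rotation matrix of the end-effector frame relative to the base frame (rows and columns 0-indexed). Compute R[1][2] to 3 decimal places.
0.500

End-effector z-axis (col 2 of R) = (0.8660,0.5000,0.0000)
R[1][2] = 0.5000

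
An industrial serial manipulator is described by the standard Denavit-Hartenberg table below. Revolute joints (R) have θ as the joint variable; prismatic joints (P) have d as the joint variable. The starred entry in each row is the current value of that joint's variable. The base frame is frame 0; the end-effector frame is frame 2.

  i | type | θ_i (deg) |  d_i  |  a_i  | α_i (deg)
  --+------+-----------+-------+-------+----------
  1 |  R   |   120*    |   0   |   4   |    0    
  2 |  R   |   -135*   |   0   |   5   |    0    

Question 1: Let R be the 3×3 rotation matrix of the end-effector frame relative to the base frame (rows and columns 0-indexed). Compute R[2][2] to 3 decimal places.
1.000

End-effector z-axis (col 2 of R) = (0.0000,0.0000,1.0000)
R[2][2] = 1.0000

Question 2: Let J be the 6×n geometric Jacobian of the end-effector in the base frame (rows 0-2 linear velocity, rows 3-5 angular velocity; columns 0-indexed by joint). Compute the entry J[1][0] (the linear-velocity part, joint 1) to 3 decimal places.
2.830

axis z_0 = ẑ; lever o_n−o_0 = (2.8296,2.1700,0.0000)
cross product → J_v[:, 0] = (-2.1700,2.8296,0.0000)
J_ω[:, 0] = z_0
entry J[1][0] = 2.8296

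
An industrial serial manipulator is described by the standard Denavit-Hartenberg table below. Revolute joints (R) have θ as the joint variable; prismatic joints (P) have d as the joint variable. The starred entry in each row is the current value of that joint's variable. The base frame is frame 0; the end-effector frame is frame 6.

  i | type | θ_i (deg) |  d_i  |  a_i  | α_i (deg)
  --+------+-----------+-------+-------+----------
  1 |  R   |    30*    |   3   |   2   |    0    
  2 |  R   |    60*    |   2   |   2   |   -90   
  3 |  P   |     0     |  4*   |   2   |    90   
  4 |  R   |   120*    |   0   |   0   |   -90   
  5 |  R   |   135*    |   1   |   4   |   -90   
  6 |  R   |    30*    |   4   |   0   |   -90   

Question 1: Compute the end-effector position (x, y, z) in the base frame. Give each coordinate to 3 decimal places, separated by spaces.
3.131 6.962 5.000

after link 1: o_1 = (1.7321, 1.0000, 3.0000)
after link 2: o_2 = (1.7321, 3.0000, 5.0000)
after link 3: o_3 = (-2.2679, 5.0000, 5.0000)
after link 4: o_4 = (-2.2679, 5.0000, 5.0000)
after link 5: o_5 = (0.6815, 5.5482, 2.1716)
after link 6: o_6 = (3.1310, 6.9624, 5.0000)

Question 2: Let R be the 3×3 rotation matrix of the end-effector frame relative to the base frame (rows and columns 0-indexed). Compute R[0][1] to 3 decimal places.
End-effector y-axis (col 1 of R) = (-0.6124,-0.3536,-0.7071)
R[0][1] = -0.6124

-0.612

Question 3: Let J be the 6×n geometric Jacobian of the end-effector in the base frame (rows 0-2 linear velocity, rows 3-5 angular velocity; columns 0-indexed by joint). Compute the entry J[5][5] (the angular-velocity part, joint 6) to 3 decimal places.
axis z_5 = (0.6124,0.3536,0.7071); lever o_n−o_5 = (2.4495,1.4142,2.8284)
cross product → J_v[:, 5] = (0.0000,-0.0000,0.0000)
J_ω[:, 5] = z_5
entry J[5][5] = 0.7071

0.707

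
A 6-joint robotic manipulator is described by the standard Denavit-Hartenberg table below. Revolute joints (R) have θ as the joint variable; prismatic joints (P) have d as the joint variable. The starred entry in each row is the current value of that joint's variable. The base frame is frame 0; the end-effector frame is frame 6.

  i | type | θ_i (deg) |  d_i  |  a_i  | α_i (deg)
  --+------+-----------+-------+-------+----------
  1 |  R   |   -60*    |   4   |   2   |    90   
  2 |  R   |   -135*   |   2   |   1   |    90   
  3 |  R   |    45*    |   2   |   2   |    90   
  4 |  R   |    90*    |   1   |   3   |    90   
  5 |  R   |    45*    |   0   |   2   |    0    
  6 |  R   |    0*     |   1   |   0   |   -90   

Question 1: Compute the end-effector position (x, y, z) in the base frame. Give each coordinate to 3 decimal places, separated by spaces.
after link 1: o_1 = (1.0000, -1.7321, 4.0000)
after link 2: o_2 = (-1.0856, -2.1197, 3.2929)
after link 3: o_3 = (-3.5175, -0.7360, 3.7071)
after link 4: o_4 = (-4.2157, 1.8877, 5.3284)
after link 5: o_5 = (-4.2033, 3.8661, 5.6213)
after link 6: o_6 = (-5.0656, 3.9455, 5.1213)

-5.066 3.946 5.121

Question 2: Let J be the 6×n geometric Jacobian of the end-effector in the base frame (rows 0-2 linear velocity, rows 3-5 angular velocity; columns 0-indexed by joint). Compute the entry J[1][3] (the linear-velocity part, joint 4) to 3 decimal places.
0.262

axis z_3 = (0.3624,0.7866,-0.5000); lever o_n−o_3 = (-1.5482,4.6815,1.4142)
cross product → J_v[:, 3] = (3.4531,0.2616,2.9142)
J_ω[:, 3] = z_3
entry J[1][3] = 0.2616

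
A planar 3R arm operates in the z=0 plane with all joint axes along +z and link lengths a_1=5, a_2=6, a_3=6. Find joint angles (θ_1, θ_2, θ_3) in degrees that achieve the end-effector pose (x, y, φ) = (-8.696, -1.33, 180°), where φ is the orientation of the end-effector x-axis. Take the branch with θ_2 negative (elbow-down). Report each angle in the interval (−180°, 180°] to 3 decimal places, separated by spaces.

wrist centre = target − a_3·(cos φ, sin φ) = (-2.6960, -1.3300)
cos θ_2 = (9.0373−5²−6²)/(2·5·6) = -0.8660; θ_2 = -150.0022° (elbow-down)
β = atan2(-1.3300,-2.6960) = -153.7418°; ψ = atan2(-2.9998,-0.1963) = -93.7434°
θ_1 = β − ψ = -59.9984°
θ_3 = φ − θ_1 − θ_2 = 30.0006° (wrapped to (-180°,180°])

-59.998 -150.002 30.001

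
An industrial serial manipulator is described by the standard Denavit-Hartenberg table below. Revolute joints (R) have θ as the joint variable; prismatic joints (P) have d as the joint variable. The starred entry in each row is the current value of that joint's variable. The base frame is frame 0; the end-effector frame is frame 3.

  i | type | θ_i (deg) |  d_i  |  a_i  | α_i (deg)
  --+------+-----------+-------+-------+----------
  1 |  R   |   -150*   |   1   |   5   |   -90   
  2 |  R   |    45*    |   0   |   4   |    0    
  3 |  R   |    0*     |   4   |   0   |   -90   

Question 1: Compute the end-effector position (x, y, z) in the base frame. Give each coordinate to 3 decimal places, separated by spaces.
after link 1: o_1 = (-4.3301, -2.5000, 1.0000)
after link 2: o_2 = (-6.7796, -3.9142, -1.8284)
after link 3: o_3 = (-4.7796, -7.3783, -1.8284)

-4.780 -7.378 -1.828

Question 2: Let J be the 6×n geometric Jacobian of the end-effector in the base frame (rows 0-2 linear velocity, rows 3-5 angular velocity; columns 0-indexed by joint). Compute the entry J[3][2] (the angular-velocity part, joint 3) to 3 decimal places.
0.500

axis z_2 = (0.5000,-0.8660,0.0000); lever o_n−o_2 = (2.0000,-3.4641,0.0000)
cross product → J_v[:, 2] = (0.0000,0.0000,0.0000)
J_ω[:, 2] = z_2
entry J[3][2] = 0.5000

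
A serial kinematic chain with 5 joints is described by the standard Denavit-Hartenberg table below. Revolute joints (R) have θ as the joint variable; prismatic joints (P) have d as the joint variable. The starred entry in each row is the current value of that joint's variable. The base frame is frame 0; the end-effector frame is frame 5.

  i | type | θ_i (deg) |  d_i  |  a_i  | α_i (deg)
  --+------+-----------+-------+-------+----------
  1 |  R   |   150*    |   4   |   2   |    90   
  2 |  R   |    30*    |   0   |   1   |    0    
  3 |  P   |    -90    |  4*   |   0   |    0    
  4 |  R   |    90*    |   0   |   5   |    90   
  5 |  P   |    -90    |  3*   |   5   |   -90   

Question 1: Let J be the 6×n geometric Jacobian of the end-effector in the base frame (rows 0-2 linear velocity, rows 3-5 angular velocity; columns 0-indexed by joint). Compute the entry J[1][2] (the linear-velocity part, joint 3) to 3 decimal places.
0.866

prismatic axis z_2 = (0.5000,0.8660,0.0000)
J_v[:, 2] = z_2; J_ω[:, 2] = (0,0,0)
entry J[1][2] = 0.8660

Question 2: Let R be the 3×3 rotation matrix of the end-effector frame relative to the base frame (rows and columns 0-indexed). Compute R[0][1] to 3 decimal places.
End-effector y-axis (col 1 of R) = (0.4330,-0.2500,0.8660)
R[0][1] = 0.4330

0.433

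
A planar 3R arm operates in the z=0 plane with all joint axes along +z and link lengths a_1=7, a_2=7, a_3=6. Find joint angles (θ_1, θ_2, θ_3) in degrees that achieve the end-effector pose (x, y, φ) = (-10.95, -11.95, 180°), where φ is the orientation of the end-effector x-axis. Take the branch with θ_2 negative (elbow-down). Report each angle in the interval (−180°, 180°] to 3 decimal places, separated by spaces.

wrist centre = target − a_3·(cos φ, sin φ) = (-4.9500, -11.9500)
cos θ_2 = (167.3050−7²−7²)/(2·7·7) = 0.7072; θ_2 = -44.9929° (elbow-down)
β = atan2(-11.9500,-4.9500) = -112.5006°; ψ = atan2(-4.9491,11.9504) = -22.4965°
θ_1 = β − ψ = -90.0041°
θ_3 = φ − θ_1 − θ_2 = -45.0029° (wrapped to (-180°,180°])

-90.004 -44.993 -45.003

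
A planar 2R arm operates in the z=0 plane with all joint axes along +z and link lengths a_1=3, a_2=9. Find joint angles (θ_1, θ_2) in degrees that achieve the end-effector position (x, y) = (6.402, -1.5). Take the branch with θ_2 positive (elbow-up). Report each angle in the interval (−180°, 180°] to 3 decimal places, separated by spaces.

-149.997 149.998

cos θ_2 = (43.2356−3²−9²)/(2·3·9) = -0.8660; θ_2 = 149.9979° (elbow-up)
β = atan2(-1.5000,6.4020) = -13.1866°; ψ = atan2(4.5003,-4.7941) = 136.8105°
θ_1 = β − ψ = -149.9971°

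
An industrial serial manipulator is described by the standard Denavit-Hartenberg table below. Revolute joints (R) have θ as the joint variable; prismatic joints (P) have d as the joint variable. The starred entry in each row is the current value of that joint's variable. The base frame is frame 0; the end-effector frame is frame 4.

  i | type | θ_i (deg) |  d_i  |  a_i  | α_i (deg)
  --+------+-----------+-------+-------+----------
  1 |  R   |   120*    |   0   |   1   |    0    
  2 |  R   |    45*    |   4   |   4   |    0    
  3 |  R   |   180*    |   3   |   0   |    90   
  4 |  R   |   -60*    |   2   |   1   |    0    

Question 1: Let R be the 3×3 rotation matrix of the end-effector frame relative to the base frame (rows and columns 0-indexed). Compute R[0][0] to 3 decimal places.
0.483

End-effector x-axis (col 0 of R) = (0.4830,-0.1294,-0.8660)
R[0][0] = 0.4830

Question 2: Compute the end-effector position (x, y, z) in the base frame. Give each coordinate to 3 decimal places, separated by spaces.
after link 1: o_1 = (-0.5000, 0.8660, 0.0000)
after link 2: o_2 = (-4.3637, 1.9013, 4.0000)
after link 3: o_3 = (-4.3637, 1.9013, 7.0000)
after link 4: o_4 = (-4.3984, -0.1600, 6.1340)

-4.398 -0.160 6.134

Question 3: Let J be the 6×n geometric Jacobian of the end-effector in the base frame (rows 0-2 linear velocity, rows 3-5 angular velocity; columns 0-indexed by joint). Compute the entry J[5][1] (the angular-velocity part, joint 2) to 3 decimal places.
axis z_1 = (0.0000,0.0000,1.0000); lever o_n−o_1 = (-3.8984,-1.0260,6.1340)
cross product → J_v[:, 1] = (1.0260,-3.8984,0.0000)
J_ω[:, 1] = z_1
entry J[5][1] = 1.0000

1.000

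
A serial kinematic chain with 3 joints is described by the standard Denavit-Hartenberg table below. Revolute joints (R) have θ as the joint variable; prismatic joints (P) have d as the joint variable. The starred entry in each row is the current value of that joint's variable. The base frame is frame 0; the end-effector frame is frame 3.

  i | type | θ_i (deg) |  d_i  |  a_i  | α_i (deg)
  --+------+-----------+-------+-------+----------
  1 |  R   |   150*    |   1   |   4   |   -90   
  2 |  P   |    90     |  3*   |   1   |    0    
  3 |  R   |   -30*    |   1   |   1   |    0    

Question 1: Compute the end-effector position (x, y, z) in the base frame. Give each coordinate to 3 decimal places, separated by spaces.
after link 1: o_1 = (-3.4641, 2.0000, 1.0000)
after link 2: o_2 = (-4.9641, -0.5981, 0.0000)
after link 3: o_3 = (-5.8971, -1.2141, -0.8660)

-5.897 -1.214 -0.866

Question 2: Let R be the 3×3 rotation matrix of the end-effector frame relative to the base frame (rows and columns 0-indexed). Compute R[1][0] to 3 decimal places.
End-effector x-axis (col 0 of R) = (-0.4330,0.2500,-0.8660)
R[1][0] = 0.2500

0.250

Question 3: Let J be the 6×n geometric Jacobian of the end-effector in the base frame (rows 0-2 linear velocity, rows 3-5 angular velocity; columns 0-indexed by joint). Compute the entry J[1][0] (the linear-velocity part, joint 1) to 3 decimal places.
axis z_0 = ẑ; lever o_n−o_0 = (-5.8971,-1.2141,-0.8660)
cross product → J_v[:, 0] = (1.2141,-5.8971,0.0000)
J_ω[:, 0] = z_0
entry J[1][0] = -5.8971

-5.897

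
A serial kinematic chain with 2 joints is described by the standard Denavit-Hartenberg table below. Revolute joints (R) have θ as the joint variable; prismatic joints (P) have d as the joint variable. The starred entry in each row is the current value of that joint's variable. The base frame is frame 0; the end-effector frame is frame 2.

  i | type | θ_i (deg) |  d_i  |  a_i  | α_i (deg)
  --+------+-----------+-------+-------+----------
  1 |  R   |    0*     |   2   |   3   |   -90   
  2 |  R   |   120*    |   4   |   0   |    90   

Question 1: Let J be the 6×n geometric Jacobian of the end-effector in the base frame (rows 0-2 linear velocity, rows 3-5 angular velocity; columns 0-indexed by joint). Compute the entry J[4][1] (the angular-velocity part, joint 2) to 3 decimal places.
axis z_1 = (0.0000,1.0000,0.0000); lever o_n−o_1 = (0.0000,4.0000,0.0000)
cross product → J_v[:, 1] = (0.0000,0.0000,0.0000)
J_ω[:, 1] = z_1
entry J[4][1] = 1.0000

1.000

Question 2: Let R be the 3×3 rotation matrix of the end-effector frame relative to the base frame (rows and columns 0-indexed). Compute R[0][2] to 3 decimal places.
End-effector z-axis (col 2 of R) = (0.8660,0.0000,-0.5000)
R[0][2] = 0.8660

0.866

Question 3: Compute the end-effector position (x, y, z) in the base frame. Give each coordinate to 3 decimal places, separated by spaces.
3.000 4.000 2.000

after link 1: o_1 = (3.0000, 0.0000, 2.0000)
after link 2: o_2 = (3.0000, 4.0000, 2.0000)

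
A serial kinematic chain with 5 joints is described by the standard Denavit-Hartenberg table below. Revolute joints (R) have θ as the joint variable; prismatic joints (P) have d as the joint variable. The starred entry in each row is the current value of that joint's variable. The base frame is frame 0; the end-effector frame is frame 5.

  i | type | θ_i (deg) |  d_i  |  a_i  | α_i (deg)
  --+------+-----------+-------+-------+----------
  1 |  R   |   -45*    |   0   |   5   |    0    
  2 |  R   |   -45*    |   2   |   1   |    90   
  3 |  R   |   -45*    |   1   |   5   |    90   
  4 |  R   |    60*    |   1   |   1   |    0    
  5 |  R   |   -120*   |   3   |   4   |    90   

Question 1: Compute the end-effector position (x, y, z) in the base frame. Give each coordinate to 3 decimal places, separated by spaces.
5.134 -7.010 -6.132

after link 1: o_1 = (3.5355, -3.5355, 0.0000)
after link 2: o_2 = (3.5355, -4.5355, 2.0000)
after link 3: o_3 = (2.5355, -8.0711, -1.5355)
after link 4: o_4 = (1.6695, -7.7175, -2.5962)
after link 5: o_5 = (5.1336, -7.0104, -6.1317)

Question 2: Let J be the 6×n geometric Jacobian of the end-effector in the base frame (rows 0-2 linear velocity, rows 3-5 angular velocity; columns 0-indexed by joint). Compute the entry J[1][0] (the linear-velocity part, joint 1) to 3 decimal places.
axis z_0 = ẑ; lever o_n−o_0 = (5.1336,-7.0104,-6.1317)
cross product → J_v[:, 0] = (7.0104,5.1336,-0.0000)
J_ω[:, 0] = z_0
entry J[1][0] = 5.1336

5.134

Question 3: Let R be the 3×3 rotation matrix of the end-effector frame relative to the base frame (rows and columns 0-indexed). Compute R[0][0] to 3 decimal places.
0.866

End-effector x-axis (col 0 of R) = (0.8660,-0.3536,-0.3536)
R[0][0] = 0.8660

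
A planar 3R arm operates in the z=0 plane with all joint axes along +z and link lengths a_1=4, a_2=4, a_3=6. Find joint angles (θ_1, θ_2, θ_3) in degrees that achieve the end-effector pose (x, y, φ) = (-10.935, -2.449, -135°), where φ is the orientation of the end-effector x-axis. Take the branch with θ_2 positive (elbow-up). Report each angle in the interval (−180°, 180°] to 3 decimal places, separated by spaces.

135.002 59.990 30.008

wrist centre = target − a_3·(cos φ, sin φ) = (-6.6924, 1.7936)
cos θ_2 = (48.0048−4²−4²)/(2·4·4) = 0.5002; θ_2 = 59.9900° (elbow-up)
β = atan2(1.7936,-6.6924) = 164.9966°; ψ = atan2(3.4638,6.0006) = 29.9950°
θ_1 = β − ψ = 135.0016°
θ_3 = φ − θ_1 − θ_2 = 30.0084° (wrapped to (-180°,180°])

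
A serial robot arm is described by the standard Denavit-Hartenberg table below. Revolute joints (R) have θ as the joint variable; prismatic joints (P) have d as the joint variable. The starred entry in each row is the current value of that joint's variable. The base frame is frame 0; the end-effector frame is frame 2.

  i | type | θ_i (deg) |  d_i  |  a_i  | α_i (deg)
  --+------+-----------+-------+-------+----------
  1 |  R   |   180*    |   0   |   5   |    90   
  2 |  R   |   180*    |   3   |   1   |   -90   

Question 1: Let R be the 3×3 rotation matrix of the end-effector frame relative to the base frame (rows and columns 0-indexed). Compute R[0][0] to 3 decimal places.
End-effector x-axis (col 0 of R) = (1.0000,-0.0000,0.0000)
R[0][0] = 1.0000

1.000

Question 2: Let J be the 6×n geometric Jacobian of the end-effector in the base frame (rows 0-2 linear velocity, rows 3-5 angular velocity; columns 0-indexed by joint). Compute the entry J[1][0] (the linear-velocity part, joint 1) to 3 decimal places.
axis z_0 = ẑ; lever o_n−o_0 = (-4.0000,3.0000,0.0000)
cross product → J_v[:, 0] = (-3.0000,-4.0000,0.0000)
J_ω[:, 0] = z_0
entry J[1][0] = -4.0000

-4.000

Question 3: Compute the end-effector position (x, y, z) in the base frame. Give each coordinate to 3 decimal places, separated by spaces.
after link 1: o_1 = (-5.0000, 0.0000, 0.0000)
after link 2: o_2 = (-4.0000, 3.0000, 0.0000)

-4.000 3.000 0.000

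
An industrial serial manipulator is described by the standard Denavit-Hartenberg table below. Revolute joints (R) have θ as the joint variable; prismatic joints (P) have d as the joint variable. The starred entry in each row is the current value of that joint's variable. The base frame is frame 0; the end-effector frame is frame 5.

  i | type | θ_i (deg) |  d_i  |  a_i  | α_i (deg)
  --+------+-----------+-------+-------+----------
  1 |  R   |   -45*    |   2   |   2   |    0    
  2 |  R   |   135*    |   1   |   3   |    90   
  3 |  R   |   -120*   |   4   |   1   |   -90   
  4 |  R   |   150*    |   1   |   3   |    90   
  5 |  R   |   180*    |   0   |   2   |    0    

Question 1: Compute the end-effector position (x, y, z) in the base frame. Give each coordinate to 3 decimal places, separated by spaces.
after link 1: o_1 = (1.4142, -1.4142, 2.0000)
after link 2: o_2 = (1.4142, 1.5858, 3.0000)
after link 3: o_3 = (5.4142, 1.0858, 2.1340)
after link 4: o_4 = (3.9142, 3.2508, 3.8840)
after link 5: o_5 = (4.9142, 2.3848, 2.3840)

4.914 2.385 2.384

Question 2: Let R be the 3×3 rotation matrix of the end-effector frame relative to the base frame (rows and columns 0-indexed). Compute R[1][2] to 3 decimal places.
End-effector z-axis (col 2 of R) = (-0.8660,-0.2500,-0.4330)
R[1][2] = -0.2500

-0.250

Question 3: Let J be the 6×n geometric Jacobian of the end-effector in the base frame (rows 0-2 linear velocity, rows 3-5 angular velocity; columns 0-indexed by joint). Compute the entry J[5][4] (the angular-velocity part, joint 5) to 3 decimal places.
-0.433

axis z_4 = (-0.8660,-0.2500,-0.4330); lever o_n−o_4 = (1.0000,-0.8660,-1.5000)
cross product → J_v[:, 4] = (-0.0000,-1.7321,1.0000)
J_ω[:, 4] = z_4
entry J[5][4] = -0.4330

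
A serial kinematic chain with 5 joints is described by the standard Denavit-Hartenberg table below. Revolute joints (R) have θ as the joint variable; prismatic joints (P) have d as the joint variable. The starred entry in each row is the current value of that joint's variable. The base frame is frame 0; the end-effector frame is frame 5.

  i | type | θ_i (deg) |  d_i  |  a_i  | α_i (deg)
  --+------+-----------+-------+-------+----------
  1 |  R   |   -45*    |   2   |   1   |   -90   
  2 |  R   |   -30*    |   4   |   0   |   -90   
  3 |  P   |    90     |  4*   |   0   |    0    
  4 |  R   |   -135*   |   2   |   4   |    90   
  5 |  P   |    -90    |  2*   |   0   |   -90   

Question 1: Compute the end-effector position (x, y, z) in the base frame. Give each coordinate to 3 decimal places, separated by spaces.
9.523 2.134 -2.489

after link 1: o_1 = (0.7071, -0.7071, 2.0000)
after link 2: o_2 = (3.5355, 2.1213, 2.0000)
after link 3: o_3 = (4.9497, 0.7071, -1.4641)
after link 4: o_4 = (9.3889, 0.2679, -1.7819)
after link 5: o_5 = (9.5229, 2.1340, -2.4890)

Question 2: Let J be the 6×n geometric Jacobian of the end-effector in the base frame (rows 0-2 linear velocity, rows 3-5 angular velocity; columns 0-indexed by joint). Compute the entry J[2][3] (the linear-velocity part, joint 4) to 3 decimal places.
axis z_3 = (0.3536,-0.3536,-0.8660); lever o_n−o_3 = (4.5731,1.4269,-1.0249)
cross product → J_v[:, 3] = (1.5981,-3.5981,2.1213)
J_ω[:, 3] = z_3
entry J[2][3] = 2.1213

2.121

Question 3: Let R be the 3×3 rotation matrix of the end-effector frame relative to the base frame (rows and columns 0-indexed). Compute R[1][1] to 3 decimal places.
End-effector y-axis (col 1 of R) = (-0.0670,-0.9330,0.3536)
R[1][1] = -0.9330

-0.933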